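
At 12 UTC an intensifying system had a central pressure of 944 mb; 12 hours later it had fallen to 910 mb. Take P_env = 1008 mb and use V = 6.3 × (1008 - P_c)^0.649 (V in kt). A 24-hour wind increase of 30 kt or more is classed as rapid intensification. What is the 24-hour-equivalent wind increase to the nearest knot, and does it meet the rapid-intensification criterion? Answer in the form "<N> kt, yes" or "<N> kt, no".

V₁: ΔP = 64, V ≈ 6.3 × 64^0.649 ≈ 93.66 kt.
V₂: ΔP = 98, V ≈ 6.3 × 98^0.649 ≈ 123.49 kt.
ΔV over 12 h = 29.83 kt → 24 h equivalent = 29.83 × 24/12 ≈ 59.66 kt.
60 kt ≥ 30 kt ⇒ rapid intensification.

60 kt, yes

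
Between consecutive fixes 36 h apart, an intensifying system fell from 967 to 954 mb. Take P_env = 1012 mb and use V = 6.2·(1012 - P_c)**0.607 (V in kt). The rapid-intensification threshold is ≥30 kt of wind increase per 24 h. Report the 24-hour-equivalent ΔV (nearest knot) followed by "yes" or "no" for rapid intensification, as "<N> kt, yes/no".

7 kt, no

V₁: ΔP = 45, V ≈ 6.2 × 45^0.607 ≈ 62.50 kt.
V₂: ΔP = 58, V ≈ 6.2 × 58^0.607 ≈ 72.91 kt.
ΔV over 36 h = 10.41 kt → 24 h equivalent = 10.41 × 24/36 ≈ 6.94 kt.
7 kt < 30 kt ⇒ not rapid intensification.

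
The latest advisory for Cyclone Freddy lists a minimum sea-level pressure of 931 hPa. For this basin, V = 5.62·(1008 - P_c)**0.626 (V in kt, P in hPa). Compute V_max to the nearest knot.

85 kt

ΔP = 1008 − 931 = 77 hPa.
77^0.626 ≈ 15.169.
V ≈ 5.62 × 15.169 ≈ 85.2 kt.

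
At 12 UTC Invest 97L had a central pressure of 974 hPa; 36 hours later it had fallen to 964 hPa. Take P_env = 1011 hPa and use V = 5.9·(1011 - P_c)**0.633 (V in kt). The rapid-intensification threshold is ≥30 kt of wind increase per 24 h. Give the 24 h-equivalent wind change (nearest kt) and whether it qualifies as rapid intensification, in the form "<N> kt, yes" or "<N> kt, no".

V₁: ΔP = 37, V ≈ 5.9 × 37^0.633 ≈ 58.01 kt.
V₂: ΔP = 47, V ≈ 5.9 × 47^0.633 ≈ 67.50 kt.
ΔV over 36 h = 9.49 kt → 24 h equivalent = 9.49 × 24/36 ≈ 6.33 kt.
6 kt < 30 kt ⇒ not rapid intensification.

6 kt, no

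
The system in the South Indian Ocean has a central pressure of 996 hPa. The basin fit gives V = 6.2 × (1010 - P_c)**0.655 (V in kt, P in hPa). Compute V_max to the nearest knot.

ΔP = 1010 − 996 = 14 hPa.
14^0.655 ≈ 5.633.
V ≈ 6.2 × 5.633 ≈ 34.9 kt.

35 kt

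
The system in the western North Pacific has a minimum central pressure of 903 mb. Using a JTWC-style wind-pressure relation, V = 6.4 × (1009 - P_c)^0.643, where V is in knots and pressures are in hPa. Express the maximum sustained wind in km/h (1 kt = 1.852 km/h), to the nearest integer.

238 km/h

ΔP = 1009 − 903 = 106 mb.
V ≈ 6.4 × 106^0.643 = 6.4 × 20.057 ≈ 128.366 kt.
128.366 × 1.852 ≈ 237.73 km/h → 238 km/h.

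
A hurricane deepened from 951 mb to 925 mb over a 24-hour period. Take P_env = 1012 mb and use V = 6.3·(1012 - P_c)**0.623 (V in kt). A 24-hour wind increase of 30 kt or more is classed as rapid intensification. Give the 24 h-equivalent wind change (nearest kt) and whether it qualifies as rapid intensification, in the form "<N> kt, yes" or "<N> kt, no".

20 kt, no

V₁: ΔP = 61, V ≈ 6.3 × 61^0.623 ≈ 81.58 kt.
V₂: ΔP = 87, V ≈ 6.3 × 87^0.623 ≈ 101.78 kt.
ΔV over 24 h = 20.20 kt → 24 h equivalent = 20.20 × 24/24 ≈ 20.20 kt.
20 kt < 30 kt ⇒ not rapid intensification.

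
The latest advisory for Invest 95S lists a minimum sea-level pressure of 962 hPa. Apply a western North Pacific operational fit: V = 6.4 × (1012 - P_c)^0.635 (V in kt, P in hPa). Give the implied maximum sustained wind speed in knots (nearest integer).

ΔP = 1012 − 962 = 50 hPa.
50^0.635 ≈ 11.991.
V ≈ 6.4 × 11.991 ≈ 76.7 kt.

77 kt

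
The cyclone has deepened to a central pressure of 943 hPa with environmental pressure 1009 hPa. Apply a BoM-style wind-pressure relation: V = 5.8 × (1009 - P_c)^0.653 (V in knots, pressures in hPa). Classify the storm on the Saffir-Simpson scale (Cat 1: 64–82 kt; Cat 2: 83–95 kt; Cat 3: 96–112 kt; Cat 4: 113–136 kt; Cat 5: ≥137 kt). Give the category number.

2

ΔP = 1009 − 943 = 66 hPa.
V ≈ 5.8 × 66^0.653 = 5.8 × 15.42 ≈ 89 kt.
89 kt falls in the Category 2 band.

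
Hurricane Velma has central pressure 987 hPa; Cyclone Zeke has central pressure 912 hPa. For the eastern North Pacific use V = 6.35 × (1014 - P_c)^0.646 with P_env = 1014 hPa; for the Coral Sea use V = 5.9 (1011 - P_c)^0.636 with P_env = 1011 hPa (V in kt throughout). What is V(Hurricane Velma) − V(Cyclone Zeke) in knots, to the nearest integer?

Hurricane Velma: ΔP = 27; V ≈ 6.35 × 27^0.646 ≈ 53.39 kt.
Cyclone Zeke: ΔP = 99; V ≈ 5.9 × 99^0.636 ≈ 109.67 kt.
Difference ≈ 53.39 − 109.67 = -56.28 → -56 kt.

-56 kt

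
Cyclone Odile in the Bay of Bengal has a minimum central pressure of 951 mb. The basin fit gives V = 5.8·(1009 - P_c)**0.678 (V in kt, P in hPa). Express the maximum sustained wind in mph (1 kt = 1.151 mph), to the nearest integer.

105 mph

ΔP = 1009 − 951 = 58 mb.
V ≈ 5.8 × 58^0.678 = 5.8 × 15.689 ≈ 90.998 kt.
90.998 × 1.151 ≈ 104.74 mph → 105 mph.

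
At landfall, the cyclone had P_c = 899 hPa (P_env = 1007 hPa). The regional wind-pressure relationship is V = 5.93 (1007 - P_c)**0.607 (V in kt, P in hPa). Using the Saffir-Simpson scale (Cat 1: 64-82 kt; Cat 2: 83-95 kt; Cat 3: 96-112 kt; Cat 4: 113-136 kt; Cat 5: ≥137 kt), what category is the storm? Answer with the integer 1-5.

3

ΔP = 1007 − 899 = 108 hPa.
V ≈ 5.93 × 108^0.607 = 5.93 × 17.15 ≈ 102 kt.
102 kt falls in the Category 3 band.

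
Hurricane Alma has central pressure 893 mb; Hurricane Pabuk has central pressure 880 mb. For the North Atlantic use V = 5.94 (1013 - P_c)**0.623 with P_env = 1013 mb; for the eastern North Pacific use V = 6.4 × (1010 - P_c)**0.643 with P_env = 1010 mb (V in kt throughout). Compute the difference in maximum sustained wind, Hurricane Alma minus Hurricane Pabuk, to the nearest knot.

-29 kt

Hurricane Alma: ΔP = 120; V ≈ 5.94 × 120^0.623 ≈ 117.25 kt.
Hurricane Pabuk: ΔP = 130; V ≈ 6.4 × 130^0.643 ≈ 146.37 kt.
Difference ≈ 117.25 − 146.37 = -29.12 → -29 kt.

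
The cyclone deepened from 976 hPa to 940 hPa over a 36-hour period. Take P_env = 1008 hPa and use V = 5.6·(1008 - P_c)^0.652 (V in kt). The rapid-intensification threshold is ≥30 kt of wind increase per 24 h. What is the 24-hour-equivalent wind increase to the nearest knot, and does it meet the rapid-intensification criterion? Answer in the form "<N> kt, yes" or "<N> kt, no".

V₁: ΔP = 32, V ≈ 5.6 × 32^0.652 ≈ 53.65 kt.
V₂: ΔP = 68, V ≈ 5.6 × 68^0.652 ≈ 87.70 kt.
ΔV over 36 h = 34.05 kt → 24 h equivalent = 34.05 × 24/36 ≈ 22.70 kt.
23 kt < 30 kt ⇒ not rapid intensification.

23 kt, no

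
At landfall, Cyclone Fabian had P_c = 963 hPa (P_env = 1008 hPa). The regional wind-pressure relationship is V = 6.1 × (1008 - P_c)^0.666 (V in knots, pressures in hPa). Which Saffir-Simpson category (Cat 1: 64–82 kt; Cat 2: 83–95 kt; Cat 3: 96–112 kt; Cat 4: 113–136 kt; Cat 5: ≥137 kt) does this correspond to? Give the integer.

ΔP = 1008 − 963 = 45 hPa.
V ≈ 6.1 × 45^0.666 = 6.1 × 12.62 ≈ 77 kt.
77 kt falls in the Category 1 band.

1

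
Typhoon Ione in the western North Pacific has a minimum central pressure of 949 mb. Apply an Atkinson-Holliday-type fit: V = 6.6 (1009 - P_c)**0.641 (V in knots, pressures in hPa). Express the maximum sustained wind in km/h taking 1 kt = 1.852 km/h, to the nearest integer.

ΔP = 1009 − 949 = 60 mb.
V ≈ 6.6 × 60^0.641 = 6.6 × 13.797 ≈ 91.062 kt.
91.062 × 1.852 ≈ 168.65 km/h → 169 km/h.

169 km/h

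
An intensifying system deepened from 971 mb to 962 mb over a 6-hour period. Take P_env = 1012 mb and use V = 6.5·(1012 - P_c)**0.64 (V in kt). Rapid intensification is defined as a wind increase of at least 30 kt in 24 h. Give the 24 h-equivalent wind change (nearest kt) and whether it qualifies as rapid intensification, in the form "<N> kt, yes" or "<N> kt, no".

V₁: ΔP = 41, V ≈ 6.5 × 41^0.64 ≈ 70.00 kt.
V₂: ΔP = 50, V ≈ 6.5 × 50^0.64 ≈ 79.48 kt.
ΔV over 6 h = 9.48 kt → 24 h equivalent = 9.48 × 24/6 ≈ 37.92 kt.
38 kt ≥ 30 kt ⇒ rapid intensification.

38 kt, yes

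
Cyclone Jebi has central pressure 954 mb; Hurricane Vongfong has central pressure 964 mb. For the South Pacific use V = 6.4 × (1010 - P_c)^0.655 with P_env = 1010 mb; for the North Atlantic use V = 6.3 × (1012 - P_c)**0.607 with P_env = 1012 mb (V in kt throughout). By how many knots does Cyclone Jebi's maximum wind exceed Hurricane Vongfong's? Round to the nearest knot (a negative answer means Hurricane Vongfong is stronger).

Cyclone Jebi: ΔP = 56; V ≈ 6.4 × 56^0.655 ≈ 89.38 kt.
Hurricane Vongfong: ΔP = 48; V ≈ 6.3 × 48^0.607 ≈ 66.05 kt.
Difference ≈ 89.38 − 66.05 = 23.33 → 23 kt.

23 kt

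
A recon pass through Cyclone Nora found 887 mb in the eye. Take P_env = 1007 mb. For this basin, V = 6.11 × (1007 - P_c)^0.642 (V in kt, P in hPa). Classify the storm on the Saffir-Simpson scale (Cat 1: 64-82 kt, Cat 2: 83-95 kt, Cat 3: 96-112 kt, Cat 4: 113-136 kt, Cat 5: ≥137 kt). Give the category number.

ΔP = 1007 − 887 = 120 mb.
V ≈ 6.11 × 120^0.642 = 6.11 × 21.62 ≈ 132 kt.
132 kt falls in the Category 4 band.

4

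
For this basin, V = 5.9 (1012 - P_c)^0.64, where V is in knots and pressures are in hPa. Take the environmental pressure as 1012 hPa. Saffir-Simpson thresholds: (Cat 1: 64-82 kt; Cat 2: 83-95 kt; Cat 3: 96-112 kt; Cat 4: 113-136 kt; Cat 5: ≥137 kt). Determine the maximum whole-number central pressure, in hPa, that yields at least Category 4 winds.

911 hPa

Category 4 begins at V = 113 kt.
Required ΔP = (113/5.9)^(1/0.64) = 19.153^1.562 ≈ 100.80 hPa.
P_c ≤ 1012 − 100.80 = 911.20, so the highest integer P_c is 911 hPa.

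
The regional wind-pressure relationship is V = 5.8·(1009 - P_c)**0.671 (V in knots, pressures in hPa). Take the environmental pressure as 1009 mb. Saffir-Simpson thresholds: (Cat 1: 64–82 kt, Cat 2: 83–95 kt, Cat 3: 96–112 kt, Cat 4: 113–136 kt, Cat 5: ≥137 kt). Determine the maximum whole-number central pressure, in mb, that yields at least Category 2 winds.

Category 2 begins at V = 83 kt.
Required ΔP = (83/5.8)^(1/0.671) = 14.310^1.490 ≈ 52.76 mb.
P_c ≤ 1009 − 52.76 = 956.24, so the highest integer P_c is 956 mb.

956 mb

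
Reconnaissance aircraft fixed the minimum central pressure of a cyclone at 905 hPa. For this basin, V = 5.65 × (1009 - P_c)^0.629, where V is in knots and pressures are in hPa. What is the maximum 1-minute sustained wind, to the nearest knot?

105 kt

ΔP = 1009 − 905 = 104 hPa.
104^0.629 ≈ 18.566.
V ≈ 5.65 × 18.566 ≈ 104.9 kt.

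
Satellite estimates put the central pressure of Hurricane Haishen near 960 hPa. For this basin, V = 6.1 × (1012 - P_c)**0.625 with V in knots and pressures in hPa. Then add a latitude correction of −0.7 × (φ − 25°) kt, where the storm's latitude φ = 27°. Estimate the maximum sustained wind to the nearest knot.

71 kt

ΔP = 1012 − 960 = 52 hPa.
52^0.625 ≈ 11.817.
V ≈ 6.1 × 11.817 ≈ 72.1 kt.
Latitude correction: −0.7 × (27 − 25) = -1.4 kt.
Corrected V ≈ 70.7 kt → 71 kt.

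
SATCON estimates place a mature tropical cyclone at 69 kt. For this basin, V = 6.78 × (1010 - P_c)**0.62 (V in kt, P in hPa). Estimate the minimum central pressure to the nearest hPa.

ΔP = (V / 6.78)^(1/0.62) = (69/6.78)^1.613.
69/6.78 = 10.177; 10.177^1.613 ≈ 42.19 hPa.
P_c = 1010 − 42.19 = 967.81 ≈ 968 hPa.

968 hPa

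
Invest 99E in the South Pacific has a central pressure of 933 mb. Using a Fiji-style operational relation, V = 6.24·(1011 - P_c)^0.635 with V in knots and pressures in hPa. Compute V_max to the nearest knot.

99 kt

ΔP = 1011 − 933 = 78 mb.
78^0.635 ≈ 15.903.
V ≈ 6.24 × 15.903 ≈ 99.2 kt.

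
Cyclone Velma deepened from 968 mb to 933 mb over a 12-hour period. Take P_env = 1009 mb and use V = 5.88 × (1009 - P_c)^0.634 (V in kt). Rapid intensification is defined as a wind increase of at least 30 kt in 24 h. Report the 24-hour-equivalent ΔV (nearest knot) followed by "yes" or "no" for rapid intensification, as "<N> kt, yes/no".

V₁: ΔP = 41, V ≈ 5.88 × 41^0.634 ≈ 61.93 kt.
V₂: ΔP = 76, V ≈ 5.88 × 76^0.634 ≈ 91.58 kt.
ΔV over 12 h = 29.65 kt → 24 h equivalent = 29.65 × 24/12 ≈ 59.30 kt.
59 kt ≥ 30 kt ⇒ rapid intensification.

59 kt, yes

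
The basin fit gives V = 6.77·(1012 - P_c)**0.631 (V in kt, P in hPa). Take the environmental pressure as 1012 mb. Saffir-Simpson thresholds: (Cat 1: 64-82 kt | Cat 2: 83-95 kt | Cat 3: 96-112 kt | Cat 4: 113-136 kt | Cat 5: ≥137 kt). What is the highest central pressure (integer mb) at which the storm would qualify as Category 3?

945 mb

Category 3 begins at V = 96 kt.
Required ΔP = (96/6.77)^(1/0.631) = 14.180^1.585 ≈ 66.86 mb.
P_c ≤ 1012 − 66.86 = 945.14, so the highest integer P_c is 945 mb.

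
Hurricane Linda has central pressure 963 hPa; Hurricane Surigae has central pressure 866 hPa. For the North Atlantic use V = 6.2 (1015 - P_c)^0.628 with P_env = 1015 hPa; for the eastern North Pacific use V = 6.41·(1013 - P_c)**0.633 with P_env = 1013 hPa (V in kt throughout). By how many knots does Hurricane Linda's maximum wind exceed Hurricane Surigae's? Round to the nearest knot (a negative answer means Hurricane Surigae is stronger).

-77 kt

Hurricane Linda: ΔP = 52; V ≈ 6.2 × 52^0.628 ≈ 74.14 kt.
Hurricane Surigae: ΔP = 147; V ≈ 6.41 × 147^0.633 ≈ 150.93 kt.
Difference ≈ 74.14 − 150.93 = -76.79 → -77 kt.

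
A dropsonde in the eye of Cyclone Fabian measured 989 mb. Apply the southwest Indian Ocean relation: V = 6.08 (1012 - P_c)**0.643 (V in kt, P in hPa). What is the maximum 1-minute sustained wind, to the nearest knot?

46 kt

ΔP = 1012 − 989 = 23 mb.
23^0.643 ≈ 7.509.
V ≈ 6.08 × 7.509 ≈ 45.7 kt.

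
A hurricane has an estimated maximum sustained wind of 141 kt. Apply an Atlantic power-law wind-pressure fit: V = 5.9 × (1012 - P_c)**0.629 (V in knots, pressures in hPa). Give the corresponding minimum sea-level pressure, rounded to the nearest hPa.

ΔP = (V / 5.9)^(1/0.629) = (141/5.9)^1.590.
141/5.9 = 23.898; 23.898^1.590 ≈ 155.37 hPa.
P_c = 1012 − 155.37 = 856.63 ≈ 857 hPa.

857 hPa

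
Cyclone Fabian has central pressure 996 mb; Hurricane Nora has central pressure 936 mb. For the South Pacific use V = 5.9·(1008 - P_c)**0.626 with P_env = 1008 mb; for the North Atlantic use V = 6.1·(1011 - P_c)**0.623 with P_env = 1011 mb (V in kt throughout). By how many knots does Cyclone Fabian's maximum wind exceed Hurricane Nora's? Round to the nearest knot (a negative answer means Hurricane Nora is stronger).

Cyclone Fabian: ΔP = 12; V ≈ 5.9 × 12^0.626 ≈ 27.95 kt.
Hurricane Nora: ΔP = 75; V ≈ 6.1 × 75^0.623 ≈ 89.84 kt.
Difference ≈ 27.95 − 89.84 = -61.89 → -62 kt.

-62 kt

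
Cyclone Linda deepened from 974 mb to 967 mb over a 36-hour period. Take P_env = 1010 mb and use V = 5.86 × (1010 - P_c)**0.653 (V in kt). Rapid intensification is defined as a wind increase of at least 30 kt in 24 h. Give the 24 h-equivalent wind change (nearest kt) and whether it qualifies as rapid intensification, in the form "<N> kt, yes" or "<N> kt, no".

V₁: ΔP = 36, V ≈ 5.86 × 36^0.653 ≈ 60.84 kt.
V₂: ΔP = 43, V ≈ 5.86 × 43^0.653 ≈ 68.32 kt.
ΔV over 36 h = 7.48 kt → 24 h equivalent = 7.48 × 24/36 ≈ 4.99 kt.
5 kt < 30 kt ⇒ not rapid intensification.

5 kt, no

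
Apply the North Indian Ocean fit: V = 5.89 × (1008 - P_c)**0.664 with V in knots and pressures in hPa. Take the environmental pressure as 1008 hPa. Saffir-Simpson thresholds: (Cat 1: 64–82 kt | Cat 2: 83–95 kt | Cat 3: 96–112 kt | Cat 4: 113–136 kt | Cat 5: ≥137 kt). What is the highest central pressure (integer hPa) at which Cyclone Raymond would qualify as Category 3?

Category 3 begins at V = 96 kt.
Required ΔP = (96/5.89)^(1/0.664) = 16.299^1.506 ≈ 66.92 hPa.
P_c ≤ 1008 − 66.92 = 941.08, so the highest integer P_c is 941 hPa.

941 hPa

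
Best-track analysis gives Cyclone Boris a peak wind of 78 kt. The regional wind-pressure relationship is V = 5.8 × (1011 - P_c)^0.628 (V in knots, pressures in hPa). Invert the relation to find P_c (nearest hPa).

948 hPa

ΔP = (V / 5.8)^(1/0.628) = (78/5.8)^1.592.
78/5.8 = 13.448; 13.448^1.592 ≈ 62.70 hPa.
P_c = 1011 − 62.70 = 948.30 ≈ 948 hPa.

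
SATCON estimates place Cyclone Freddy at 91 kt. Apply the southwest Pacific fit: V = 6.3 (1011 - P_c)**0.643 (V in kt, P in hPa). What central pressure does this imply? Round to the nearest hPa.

ΔP = (V / 6.3)^(1/0.643) = (91/6.3)^1.555.
91/6.3 = 14.444; 14.444^1.555 ≈ 63.62 hPa.
P_c = 1011 − 63.62 = 947.38 ≈ 947 hPa.

947 hPa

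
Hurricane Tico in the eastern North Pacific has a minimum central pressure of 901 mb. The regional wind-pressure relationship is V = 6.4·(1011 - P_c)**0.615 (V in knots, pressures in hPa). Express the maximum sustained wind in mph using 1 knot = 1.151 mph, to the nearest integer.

ΔP = 1011 − 901 = 110 mb.
V ≈ 6.4 × 110^0.615 = 6.4 × 18.008 ≈ 115.249 kt.
115.249 × 1.151 ≈ 132.65 mph → 133 mph.

133 mph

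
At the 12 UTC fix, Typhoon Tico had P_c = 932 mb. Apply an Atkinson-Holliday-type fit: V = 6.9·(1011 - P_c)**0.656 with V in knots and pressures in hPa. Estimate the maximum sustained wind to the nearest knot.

121 kt

ΔP = 1011 − 932 = 79 mb.
79^0.656 ≈ 17.573.
V ≈ 6.9 × 17.573 ≈ 121.3 kt.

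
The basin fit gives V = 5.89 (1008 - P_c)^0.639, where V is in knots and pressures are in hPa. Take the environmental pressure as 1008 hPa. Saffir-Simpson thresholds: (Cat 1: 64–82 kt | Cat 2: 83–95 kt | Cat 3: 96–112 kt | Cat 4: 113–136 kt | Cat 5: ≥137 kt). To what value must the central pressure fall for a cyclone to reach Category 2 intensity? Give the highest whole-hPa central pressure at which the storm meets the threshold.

945 hPa

Category 2 begins at V = 83 kt.
Required ΔP = (83/5.89)^(1/0.639) = 14.092^1.565 ≈ 62.82 hPa.
P_c ≤ 1008 − 62.82 = 945.18, so the highest integer P_c is 945 hPa.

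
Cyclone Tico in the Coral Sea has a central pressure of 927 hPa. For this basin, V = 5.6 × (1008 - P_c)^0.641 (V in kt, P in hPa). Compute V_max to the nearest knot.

94 kt

ΔP = 1008 − 927 = 81 hPa.
81^0.641 ≈ 16.724.
V ≈ 5.6 × 16.724 ≈ 93.7 kt.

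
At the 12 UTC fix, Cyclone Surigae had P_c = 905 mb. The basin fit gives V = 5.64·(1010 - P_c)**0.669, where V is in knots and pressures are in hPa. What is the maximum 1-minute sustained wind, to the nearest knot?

ΔP = 1010 − 905 = 105 mb.
105^0.669 ≈ 22.500.
V ≈ 5.64 × 22.500 ≈ 126.9 kt.

127 kt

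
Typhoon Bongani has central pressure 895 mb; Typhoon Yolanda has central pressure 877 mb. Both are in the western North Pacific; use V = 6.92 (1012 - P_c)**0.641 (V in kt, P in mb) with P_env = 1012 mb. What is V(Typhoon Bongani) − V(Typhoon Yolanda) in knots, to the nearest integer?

Typhoon Bongani: ΔP = 117; V ≈ 6.92 × 117^0.641 ≈ 146.49 kt.
Typhoon Yolanda: ΔP = 135; V ≈ 6.92 × 135^0.641 ≈ 160.56 kt.
Difference ≈ 146.49 − 160.56 = -14.07 → -14 kt.

-14 kt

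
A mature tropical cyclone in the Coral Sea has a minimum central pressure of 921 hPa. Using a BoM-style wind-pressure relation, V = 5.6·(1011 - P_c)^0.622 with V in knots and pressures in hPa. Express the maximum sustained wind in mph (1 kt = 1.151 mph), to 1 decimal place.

105.9 mph

ΔP = 1011 − 921 = 90 hPa.
V ≈ 5.6 × 90^0.622 = 5.6 × 16.426 ≈ 91.987 kt.
91.987 × 1.151 ≈ 105.88 mph → 105.9 mph.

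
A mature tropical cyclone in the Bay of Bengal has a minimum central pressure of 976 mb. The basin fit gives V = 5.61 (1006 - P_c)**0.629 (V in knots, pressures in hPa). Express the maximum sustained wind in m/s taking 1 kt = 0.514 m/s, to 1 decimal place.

24.5 m/s

ΔP = 1006 − 976 = 30 mb.
V ≈ 5.61 × 30^0.629 = 5.61 × 8.494 ≈ 47.651 kt.
47.651 × 0.514 ≈ 24.49 m/s → 24.5 m/s.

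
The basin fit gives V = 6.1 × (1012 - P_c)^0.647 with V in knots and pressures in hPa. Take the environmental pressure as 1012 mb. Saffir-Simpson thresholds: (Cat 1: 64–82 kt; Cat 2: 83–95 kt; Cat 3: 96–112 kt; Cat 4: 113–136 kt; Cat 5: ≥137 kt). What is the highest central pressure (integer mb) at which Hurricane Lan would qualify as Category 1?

Category 1 begins at V = 64 kt.
Required ΔP = (64/6.1)^(1/0.647) = 10.492^1.546 ≈ 37.83 mb.
P_c ≤ 1012 − 37.83 = 974.17, so the highest integer P_c is 974 mb.

974 mb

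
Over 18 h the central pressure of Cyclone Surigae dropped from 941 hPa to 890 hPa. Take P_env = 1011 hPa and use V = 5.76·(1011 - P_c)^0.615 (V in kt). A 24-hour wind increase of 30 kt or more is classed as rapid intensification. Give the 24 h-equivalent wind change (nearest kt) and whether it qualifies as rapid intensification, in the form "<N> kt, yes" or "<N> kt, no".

V₁: ΔP = 70, V ≈ 5.76 × 70^0.615 ≈ 78.55 kt.
V₂: ΔP = 121, V ≈ 5.76 × 121^0.615 ≈ 109.99 kt.
ΔV over 18 h = 31.44 kt → 24 h equivalent = 31.44 × 24/18 ≈ 41.92 kt.
42 kt ≥ 30 kt ⇒ rapid intensification.

42 kt, yes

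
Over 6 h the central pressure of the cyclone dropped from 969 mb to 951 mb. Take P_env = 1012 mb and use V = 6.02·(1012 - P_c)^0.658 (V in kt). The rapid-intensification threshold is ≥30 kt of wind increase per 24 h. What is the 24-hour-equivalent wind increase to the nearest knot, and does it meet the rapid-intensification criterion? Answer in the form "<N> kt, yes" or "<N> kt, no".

V₁: ΔP = 43, V ≈ 6.02 × 43^0.658 ≈ 71.52 kt.
V₂: ΔP = 61, V ≈ 6.02 × 61^0.658 ≈ 90.02 kt.
ΔV over 6 h = 18.50 kt → 24 h equivalent = 18.50 × 24/6 ≈ 74.00 kt.
74 kt ≥ 30 kt ⇒ rapid intensification.

74 kt, yes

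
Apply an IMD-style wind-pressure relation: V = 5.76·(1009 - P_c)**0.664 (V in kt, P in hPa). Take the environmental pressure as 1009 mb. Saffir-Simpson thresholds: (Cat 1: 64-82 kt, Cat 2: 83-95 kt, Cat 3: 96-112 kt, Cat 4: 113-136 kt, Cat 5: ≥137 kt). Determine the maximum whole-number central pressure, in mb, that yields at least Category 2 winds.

Category 2 begins at V = 83 kt.
Required ΔP = (83/5.76)^(1/0.664) = 14.410^1.506 ≈ 55.59 mb.
P_c ≤ 1009 − 55.59 = 953.41, so the highest integer P_c is 953 mb.

953 mb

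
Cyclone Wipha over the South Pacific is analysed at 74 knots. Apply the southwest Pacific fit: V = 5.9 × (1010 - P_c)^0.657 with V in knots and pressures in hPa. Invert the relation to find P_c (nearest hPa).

ΔP = (V / 5.9)^(1/0.657) = (74/5.9)^1.522.
74/5.9 = 12.542; 12.542^1.522 ≈ 46.97 hPa.
P_c = 1010 − 46.97 = 963.03 ≈ 963 hPa.

963 hPa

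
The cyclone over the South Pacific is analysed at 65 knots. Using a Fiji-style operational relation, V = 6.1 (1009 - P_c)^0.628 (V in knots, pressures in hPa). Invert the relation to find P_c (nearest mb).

ΔP = (V / 6.1)^(1/0.628) = (65/6.1)^1.592.
65/6.1 = 10.656; 10.656^1.592 ≈ 43.28 mb.
P_c = 1009 − 43.28 = 965.72 ≈ 966 mb.

966 mb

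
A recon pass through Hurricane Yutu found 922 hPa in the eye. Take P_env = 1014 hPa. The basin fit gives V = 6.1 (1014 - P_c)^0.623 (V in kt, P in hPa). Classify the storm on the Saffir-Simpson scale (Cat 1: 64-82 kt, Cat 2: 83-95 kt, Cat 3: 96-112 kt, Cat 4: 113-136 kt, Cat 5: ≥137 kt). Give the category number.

3

ΔP = 1014 − 922 = 92 hPa.
V ≈ 6.1 × 92^0.623 = 6.1 × 16.73 ≈ 102 kt.
102 kt falls in the Category 3 band.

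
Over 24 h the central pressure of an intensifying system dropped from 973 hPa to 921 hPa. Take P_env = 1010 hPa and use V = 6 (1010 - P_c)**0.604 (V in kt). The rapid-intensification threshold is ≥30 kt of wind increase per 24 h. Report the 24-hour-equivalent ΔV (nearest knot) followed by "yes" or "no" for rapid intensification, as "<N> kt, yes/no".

V₁: ΔP = 37, V ≈ 6 × 37^0.604 ≈ 53.13 kt.
V₂: ΔP = 89, V ≈ 6 × 89^0.604 ≈ 90.28 kt.
ΔV over 24 h = 37.15 kt → 24 h equivalent = 37.15 × 24/24 ≈ 37.15 kt.
37 kt ≥ 30 kt ⇒ rapid intensification.

37 kt, yes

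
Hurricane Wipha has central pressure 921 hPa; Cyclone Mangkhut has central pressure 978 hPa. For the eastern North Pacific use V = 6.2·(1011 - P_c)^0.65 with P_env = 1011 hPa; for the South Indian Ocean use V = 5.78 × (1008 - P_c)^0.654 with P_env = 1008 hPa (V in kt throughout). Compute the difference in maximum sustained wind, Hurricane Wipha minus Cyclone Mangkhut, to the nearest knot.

62 kt

Hurricane Wipha: ΔP = 90; V ≈ 6.2 × 90^0.65 ≈ 115.52 kt.
Cyclone Mangkhut: ΔP = 30; V ≈ 5.78 × 30^0.654 ≈ 53.45 kt.
Difference ≈ 115.52 − 53.45 = 62.07 → 62 kt.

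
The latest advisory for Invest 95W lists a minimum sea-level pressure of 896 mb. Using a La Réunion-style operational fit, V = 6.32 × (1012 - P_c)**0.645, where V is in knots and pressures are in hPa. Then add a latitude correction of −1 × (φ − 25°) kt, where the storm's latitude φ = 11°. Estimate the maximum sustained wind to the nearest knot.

150 kt

ΔP = 1012 − 896 = 116 mb.
116^0.645 ≈ 21.457.
V ≈ 6.32 × 21.457 ≈ 135.6 kt.
Latitude correction: −1 × (11 − 25) = 14 kt.
Corrected V ≈ 149.6 kt → 150 kt.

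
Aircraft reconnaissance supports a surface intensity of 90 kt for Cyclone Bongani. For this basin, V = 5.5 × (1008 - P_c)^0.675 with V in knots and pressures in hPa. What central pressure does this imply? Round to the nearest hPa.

ΔP = (V / 5.5)^(1/0.675) = (90/5.5)^1.481.
90/5.5 = 16.364; 16.364^1.481 ≈ 62.86 hPa.
P_c = 1008 − 62.86 = 945.14 ≈ 945 hPa.

945 hPa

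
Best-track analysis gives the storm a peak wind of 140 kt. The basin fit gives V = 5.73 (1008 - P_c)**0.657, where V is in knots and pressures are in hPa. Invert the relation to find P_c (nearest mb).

878 mb

ΔP = (V / 5.73)^(1/0.657) = (140/5.73)^1.522.
140/5.73 = 24.433; 24.433^1.522 ≈ 129.60 mb.
P_c = 1008 − 129.60 = 878.40 ≈ 878 mb.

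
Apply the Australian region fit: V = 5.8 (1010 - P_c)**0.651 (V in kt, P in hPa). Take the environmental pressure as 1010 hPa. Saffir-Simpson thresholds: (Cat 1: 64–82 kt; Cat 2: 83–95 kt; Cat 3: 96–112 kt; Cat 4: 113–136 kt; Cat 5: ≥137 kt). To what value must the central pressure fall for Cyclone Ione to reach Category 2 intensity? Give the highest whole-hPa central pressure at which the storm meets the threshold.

950 hPa

Category 2 begins at V = 83 kt.
Required ΔP = (83/5.8)^(1/0.651) = 14.310^1.536 ≈ 59.59 hPa.
P_c ≤ 1010 − 59.59 = 950.41, so the highest integer P_c is 950 hPa.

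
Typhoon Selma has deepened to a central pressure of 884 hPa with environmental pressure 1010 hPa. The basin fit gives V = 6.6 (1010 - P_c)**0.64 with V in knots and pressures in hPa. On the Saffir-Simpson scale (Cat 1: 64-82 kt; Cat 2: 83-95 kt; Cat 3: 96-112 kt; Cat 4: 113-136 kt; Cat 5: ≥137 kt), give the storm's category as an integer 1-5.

5

ΔP = 1010 − 884 = 126 hPa.
V ≈ 6.6 × 126^0.64 = 6.6 × 22.09 ≈ 146 kt.
146 kt falls in the Category 5 band.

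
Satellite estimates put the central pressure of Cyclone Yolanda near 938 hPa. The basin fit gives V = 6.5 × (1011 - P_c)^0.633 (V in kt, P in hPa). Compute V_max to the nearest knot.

ΔP = 1011 − 938 = 73 hPa.
73^0.633 ≈ 15.118.
V ≈ 6.5 × 15.118 ≈ 98.3 kt.

98 kt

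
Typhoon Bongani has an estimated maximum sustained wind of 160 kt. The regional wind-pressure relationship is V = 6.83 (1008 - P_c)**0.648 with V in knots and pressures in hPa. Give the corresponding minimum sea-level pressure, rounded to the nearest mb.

ΔP = (V / 6.83)^(1/0.648) = (160/6.83)^1.543.
160/6.83 = 23.426; 23.426^1.543 ≈ 129.94 mb.
P_c = 1008 − 129.94 = 878.06 ≈ 878 mb.

878 mb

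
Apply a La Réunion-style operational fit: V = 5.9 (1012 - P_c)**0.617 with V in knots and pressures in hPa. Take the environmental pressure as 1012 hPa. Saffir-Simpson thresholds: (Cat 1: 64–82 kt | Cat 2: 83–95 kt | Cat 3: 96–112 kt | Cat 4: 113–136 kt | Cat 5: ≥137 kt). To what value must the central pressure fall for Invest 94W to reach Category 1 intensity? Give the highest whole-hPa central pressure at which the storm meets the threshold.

Category 1 begins at V = 64 kt.
Required ΔP = (64/5.9)^(1/0.617) = 10.847^1.621 ≈ 47.64 hPa.
P_c ≤ 1012 − 47.64 = 964.36, so the highest integer P_c is 964 hPa.

964 hPa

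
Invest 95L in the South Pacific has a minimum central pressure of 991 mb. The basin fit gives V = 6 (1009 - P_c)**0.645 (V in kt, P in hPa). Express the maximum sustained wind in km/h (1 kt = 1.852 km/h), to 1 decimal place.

71.7 km/h

ΔP = 1009 − 991 = 18 mb.
V ≈ 6 × 18^0.645 = 6 × 6.451 ≈ 38.708 kt.
38.708 × 1.852 ≈ 71.69 km/h → 71.7 km/h.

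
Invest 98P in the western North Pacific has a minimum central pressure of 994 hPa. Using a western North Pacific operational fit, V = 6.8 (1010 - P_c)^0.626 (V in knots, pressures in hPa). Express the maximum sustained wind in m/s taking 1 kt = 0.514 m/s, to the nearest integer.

20 m/s

ΔP = 1010 − 994 = 16 hPa.
V ≈ 6.8 × 16^0.626 = 6.8 × 5.673 ≈ 38.573 kt.
38.573 × 0.514 ≈ 19.83 m/s → 20 m/s.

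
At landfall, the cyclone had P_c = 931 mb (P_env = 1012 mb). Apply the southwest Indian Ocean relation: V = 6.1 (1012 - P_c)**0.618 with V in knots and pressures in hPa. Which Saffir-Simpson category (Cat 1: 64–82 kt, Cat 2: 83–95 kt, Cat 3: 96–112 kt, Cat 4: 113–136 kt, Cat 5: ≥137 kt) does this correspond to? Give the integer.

2

ΔP = 1012 − 931 = 81 mb.
V ≈ 6.1 × 81^0.618 = 6.1 × 15.12 ≈ 92 kt.
92 kt falls in the Category 2 band.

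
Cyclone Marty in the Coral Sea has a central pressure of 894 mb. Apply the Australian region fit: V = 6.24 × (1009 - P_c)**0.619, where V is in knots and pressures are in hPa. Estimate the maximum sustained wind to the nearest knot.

ΔP = 1009 − 894 = 115 mb.
115^0.619 ≈ 18.861.
V ≈ 6.24 × 18.861 ≈ 117.7 kt.

118 kt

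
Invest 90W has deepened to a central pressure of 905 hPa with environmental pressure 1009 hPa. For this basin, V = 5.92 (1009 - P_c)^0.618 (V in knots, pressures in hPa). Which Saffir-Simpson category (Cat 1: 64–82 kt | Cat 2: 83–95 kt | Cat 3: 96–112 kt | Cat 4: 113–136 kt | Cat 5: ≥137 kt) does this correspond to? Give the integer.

3

ΔP = 1009 − 905 = 104 hPa.
V ≈ 5.92 × 104^0.618 = 5.92 × 17.64 ≈ 104 kt.
104 kt falls in the Category 3 band.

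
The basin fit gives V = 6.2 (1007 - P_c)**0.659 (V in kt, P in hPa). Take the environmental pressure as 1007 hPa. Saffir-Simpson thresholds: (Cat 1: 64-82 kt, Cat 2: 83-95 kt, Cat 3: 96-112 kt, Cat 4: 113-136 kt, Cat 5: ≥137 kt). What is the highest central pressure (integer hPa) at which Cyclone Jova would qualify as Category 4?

925 hPa

Category 4 begins at V = 113 kt.
Required ΔP = (113/6.2)^(1/0.659) = 18.226^1.517 ≈ 81.85 hPa.
P_c ≤ 1007 − 81.85 = 925.15, so the highest integer P_c is 925 hPa.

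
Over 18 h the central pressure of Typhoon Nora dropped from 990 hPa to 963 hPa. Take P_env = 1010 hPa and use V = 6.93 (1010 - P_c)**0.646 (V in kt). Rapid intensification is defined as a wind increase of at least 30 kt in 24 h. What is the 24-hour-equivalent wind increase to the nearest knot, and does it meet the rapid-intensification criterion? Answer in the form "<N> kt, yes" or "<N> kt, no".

V₁: ΔP = 20, V ≈ 6.93 × 20^0.646 ≈ 48.00 kt.
V₂: ΔP = 47, V ≈ 6.93 × 47^0.646 ≈ 83.35 kt.
ΔV over 18 h = 35.35 kt → 24 h equivalent = 35.35 × 24/18 ≈ 47.13 kt.
47 kt ≥ 30 kt ⇒ rapid intensification.

47 kt, yes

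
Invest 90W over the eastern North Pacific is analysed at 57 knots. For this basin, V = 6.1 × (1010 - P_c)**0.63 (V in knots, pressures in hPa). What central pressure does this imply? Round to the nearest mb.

975 mb

ΔP = (V / 6.1)^(1/0.63) = (57/6.1)^1.587.
57/6.1 = 9.344; 9.344^1.587 ≈ 34.72 mb.
P_c = 1010 − 34.72 = 975.28 ≈ 975 mb.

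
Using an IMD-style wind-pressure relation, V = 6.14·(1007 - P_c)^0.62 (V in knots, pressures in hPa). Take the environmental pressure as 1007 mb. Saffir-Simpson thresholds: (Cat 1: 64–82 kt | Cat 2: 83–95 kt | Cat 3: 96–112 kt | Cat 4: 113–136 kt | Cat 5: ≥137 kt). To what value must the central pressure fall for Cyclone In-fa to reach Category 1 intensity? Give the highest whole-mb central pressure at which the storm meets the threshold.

963 mb

Category 1 begins at V = 64 kt.
Required ΔP = (64/6.14)^(1/0.62) = 10.423^1.613 ≈ 43.85 mb.
P_c ≤ 1007 − 43.85 = 963.15, so the highest integer P_c is 963 mb.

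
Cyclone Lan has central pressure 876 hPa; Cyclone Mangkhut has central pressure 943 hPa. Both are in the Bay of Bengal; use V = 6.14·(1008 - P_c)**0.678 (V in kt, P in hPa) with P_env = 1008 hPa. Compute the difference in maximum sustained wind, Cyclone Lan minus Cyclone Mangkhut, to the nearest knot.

64 kt

Cyclone Lan: ΔP = 132; V ≈ 6.14 × 132^0.678 ≈ 168.24 kt.
Cyclone Mangkhut: ΔP = 65; V ≈ 6.14 × 65^0.678 ≈ 104.07 kt.
Difference ≈ 168.24 − 104.07 = 64.17 → 64 kt.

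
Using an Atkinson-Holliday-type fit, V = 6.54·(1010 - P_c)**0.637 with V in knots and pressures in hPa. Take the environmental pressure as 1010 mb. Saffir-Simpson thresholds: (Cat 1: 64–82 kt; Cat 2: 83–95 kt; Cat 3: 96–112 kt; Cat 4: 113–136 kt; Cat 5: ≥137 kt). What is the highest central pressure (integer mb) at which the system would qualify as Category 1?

Category 1 begins at V = 64 kt.
Required ΔP = (64/6.54)^(1/0.637) = 9.786^1.570 ≈ 35.90 mb.
P_c ≤ 1010 − 35.90 = 974.10, so the highest integer P_c is 974 mb.

974 mb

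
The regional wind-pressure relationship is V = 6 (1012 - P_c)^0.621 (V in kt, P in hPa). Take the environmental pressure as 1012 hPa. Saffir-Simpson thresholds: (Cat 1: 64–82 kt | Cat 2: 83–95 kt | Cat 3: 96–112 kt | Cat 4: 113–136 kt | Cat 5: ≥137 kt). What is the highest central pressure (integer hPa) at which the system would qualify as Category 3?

Category 3 begins at V = 96 kt.
Required ΔP = (96/6)^(1/0.621) = 16.000^1.610 ≈ 86.90 hPa.
P_c ≤ 1012 − 86.90 = 925.10, so the highest integer P_c is 925 hPa.

925 hPa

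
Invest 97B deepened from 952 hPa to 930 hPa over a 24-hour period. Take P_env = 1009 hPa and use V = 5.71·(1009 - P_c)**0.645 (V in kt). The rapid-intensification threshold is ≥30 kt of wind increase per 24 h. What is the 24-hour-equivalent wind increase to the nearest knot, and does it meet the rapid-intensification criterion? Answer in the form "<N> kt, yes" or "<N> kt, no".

18 kt, no

V₁: ΔP = 57, V ≈ 5.71 × 57^0.645 ≈ 77.48 kt.
V₂: ΔP = 79, V ≈ 5.71 × 79^0.645 ≈ 95.63 kt.
ΔV over 24 h = 18.15 kt → 24 h equivalent = 18.15 × 24/24 ≈ 18.15 kt.
18 kt < 30 kt ⇒ not rapid intensification.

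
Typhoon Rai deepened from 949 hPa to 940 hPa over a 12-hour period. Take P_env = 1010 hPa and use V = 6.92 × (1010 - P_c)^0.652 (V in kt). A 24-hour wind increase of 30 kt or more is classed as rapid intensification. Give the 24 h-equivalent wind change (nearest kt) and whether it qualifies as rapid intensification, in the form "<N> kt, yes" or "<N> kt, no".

19 kt, no

V₁: ΔP = 61, V ≈ 6.92 × 61^0.652 ≈ 100.96 kt.
V₂: ΔP = 70, V ≈ 6.92 × 70^0.652 ≈ 110.44 kt.
ΔV over 12 h = 9.48 kt → 24 h equivalent = 9.48 × 24/12 ≈ 18.96 kt.
19 kt < 30 kt ⇒ not rapid intensification.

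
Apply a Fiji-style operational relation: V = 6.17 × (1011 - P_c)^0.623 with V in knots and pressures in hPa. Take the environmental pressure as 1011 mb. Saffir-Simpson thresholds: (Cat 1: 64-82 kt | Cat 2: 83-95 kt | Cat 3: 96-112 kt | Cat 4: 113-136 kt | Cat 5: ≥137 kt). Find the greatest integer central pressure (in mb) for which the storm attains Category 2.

Category 2 begins at V = 83 kt.
Required ΔP = (83/6.17)^(1/0.623) = 13.452^1.605 ≈ 64.84 mb.
P_c ≤ 1011 − 64.84 = 946.16, so the highest integer P_c is 946 mb.

946 mb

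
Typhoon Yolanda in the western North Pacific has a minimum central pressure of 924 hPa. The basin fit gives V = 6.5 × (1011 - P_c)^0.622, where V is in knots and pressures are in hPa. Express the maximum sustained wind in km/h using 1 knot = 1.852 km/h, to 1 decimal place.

ΔP = 1011 − 924 = 87 hPa.
V ≈ 6.5 × 87^0.622 = 6.5 × 16.084 ≈ 104.543 kt.
104.543 × 1.852 ≈ 193.61 km/h → 193.6 km/h.

193.6 km/h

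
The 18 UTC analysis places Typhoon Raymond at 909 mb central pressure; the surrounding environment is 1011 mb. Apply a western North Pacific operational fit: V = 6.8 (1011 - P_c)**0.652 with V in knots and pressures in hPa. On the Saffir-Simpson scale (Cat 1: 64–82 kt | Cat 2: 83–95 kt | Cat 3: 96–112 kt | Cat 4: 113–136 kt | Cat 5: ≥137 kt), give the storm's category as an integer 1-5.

ΔP = 1011 − 909 = 102 mb.
V ≈ 6.8 × 102^0.652 = 6.8 × 20.40 ≈ 139 kt.
139 kt falls in the Category 5 band.

5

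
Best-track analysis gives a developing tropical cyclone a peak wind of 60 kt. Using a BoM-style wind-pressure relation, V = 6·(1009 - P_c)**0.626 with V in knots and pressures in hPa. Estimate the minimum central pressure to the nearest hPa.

ΔP = (V / 6)^(1/0.626) = (60/6)^1.597.
60/6 = 10.000; 10.000^1.597 ≈ 39.58 hPa.
P_c = 1009 − 39.58 = 969.42 ≈ 969 hPa.

969 hPa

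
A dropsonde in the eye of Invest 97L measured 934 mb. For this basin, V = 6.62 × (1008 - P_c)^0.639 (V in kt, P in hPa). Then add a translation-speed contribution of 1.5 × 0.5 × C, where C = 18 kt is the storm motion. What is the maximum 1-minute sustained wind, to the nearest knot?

ΔP = 1008 − 934 = 74 mb.
74^0.639 ≈ 15.647.
V ≈ 6.62 × 15.647 ≈ 103.6 kt.
Translation term: 1.5 × 0.5 × 18 = 13.5 kt.
Corrected V ≈ 117.1 kt → 117 kt.

117 kt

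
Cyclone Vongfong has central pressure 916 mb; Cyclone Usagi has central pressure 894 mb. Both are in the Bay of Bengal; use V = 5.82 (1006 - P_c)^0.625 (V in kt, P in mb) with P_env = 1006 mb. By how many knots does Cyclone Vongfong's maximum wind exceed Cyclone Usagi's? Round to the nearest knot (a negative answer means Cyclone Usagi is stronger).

-14 kt

Cyclone Vongfong: ΔP = 90; V ≈ 5.82 × 90^0.625 ≈ 96.90 kt.
Cyclone Usagi: ΔP = 112; V ≈ 5.82 × 112^0.625 ≈ 111.09 kt.
Difference ≈ 96.90 − 111.09 = -14.19 → -14 kt.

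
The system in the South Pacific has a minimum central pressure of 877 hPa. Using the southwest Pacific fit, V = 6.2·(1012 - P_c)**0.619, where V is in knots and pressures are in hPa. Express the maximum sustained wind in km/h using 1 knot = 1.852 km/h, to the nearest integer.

ΔP = 1012 − 877 = 135 hPa.
V ≈ 6.2 × 135^0.619 = 6.2 × 20.829 ≈ 129.142 kt.
129.142 × 1.852 ≈ 239.17 km/h → 239 km/h.

239 km/h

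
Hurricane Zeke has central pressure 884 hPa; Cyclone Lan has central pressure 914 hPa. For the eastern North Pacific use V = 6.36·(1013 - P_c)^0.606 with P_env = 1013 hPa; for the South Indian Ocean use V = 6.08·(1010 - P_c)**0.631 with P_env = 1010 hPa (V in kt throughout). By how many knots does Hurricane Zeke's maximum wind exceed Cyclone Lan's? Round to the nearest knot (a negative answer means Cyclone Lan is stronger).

13 kt

Hurricane Zeke: ΔP = 129; V ≈ 6.36 × 129^0.606 ≈ 120.91 kt.
Cyclone Lan: ΔP = 96; V ≈ 6.08 × 96^0.631 ≈ 108.32 kt.
Difference ≈ 120.91 − 108.32 = 12.59 → 13 kt.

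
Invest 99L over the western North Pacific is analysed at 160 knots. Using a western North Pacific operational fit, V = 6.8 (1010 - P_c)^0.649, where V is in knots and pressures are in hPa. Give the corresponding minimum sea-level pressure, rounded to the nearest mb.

ΔP = (V / 6.8)^(1/0.649) = (160/6.8)^1.541.
160/6.8 = 23.529; 23.529^1.541 ≈ 129.84 mb.
P_c = 1010 − 129.84 = 880.16 ≈ 880 mb.

880 mb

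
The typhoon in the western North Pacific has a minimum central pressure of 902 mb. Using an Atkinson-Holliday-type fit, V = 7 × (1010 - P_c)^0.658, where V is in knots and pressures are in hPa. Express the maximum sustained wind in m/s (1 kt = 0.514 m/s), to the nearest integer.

78 m/s

ΔP = 1010 − 902 = 108 mb.
V ≈ 7 × 108^0.658 = 7 × 21.777 ≈ 152.437 kt.
152.437 × 0.514 ≈ 78.35 m/s → 78 m/s.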